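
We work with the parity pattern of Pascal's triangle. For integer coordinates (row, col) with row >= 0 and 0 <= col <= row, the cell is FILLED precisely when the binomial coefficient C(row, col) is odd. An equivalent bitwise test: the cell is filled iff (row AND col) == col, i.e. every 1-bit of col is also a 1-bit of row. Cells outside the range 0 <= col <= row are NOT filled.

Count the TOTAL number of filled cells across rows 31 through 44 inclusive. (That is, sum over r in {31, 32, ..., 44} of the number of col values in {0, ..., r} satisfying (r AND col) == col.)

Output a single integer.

r31=11111 pc5: +32 =32
r32=100000 pc1: +2 =34
r33=100001 pc2: +4 =38
r34=100010 pc2: +4 =42
r35=100011 pc3: +8 =50
r36=100100 pc2: +4 =54
r37=100101 pc3: +8 =62
r38=100110 pc3: +8 =70
r39=100111 pc4: +16 =86
r40=101000 pc2: +4 =90
r41=101001 pc3: +8 =98
r42=101010 pc3: +8 =106
r43=101011 pc4: +16 =122
r44=101100 pc3: +8 =130

Answer: 130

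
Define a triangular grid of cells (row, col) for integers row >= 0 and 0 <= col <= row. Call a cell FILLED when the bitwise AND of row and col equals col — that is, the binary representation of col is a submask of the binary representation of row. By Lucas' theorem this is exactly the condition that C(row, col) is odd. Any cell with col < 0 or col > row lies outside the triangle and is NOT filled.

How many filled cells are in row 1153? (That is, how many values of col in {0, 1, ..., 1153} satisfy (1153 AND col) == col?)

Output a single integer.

Answer: 8

Derivation:
1153 in binary = 10010000001
popcount(1153) = number of 1-bits in 10010000001 = 3
A col c satisfies (1153 AND c) == c iff every set bit of c is also set in 1153; each of the 3 set bits of 1153 can independently be on or off in c.
count = 2^3 = 8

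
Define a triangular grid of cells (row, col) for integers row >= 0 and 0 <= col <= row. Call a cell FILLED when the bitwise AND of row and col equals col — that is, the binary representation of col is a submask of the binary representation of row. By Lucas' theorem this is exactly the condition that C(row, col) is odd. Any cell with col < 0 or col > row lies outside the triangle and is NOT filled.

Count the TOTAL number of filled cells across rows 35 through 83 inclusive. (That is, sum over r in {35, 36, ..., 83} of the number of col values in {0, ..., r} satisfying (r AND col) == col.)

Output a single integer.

r35=100011 pc3: +8 =8
r36=100100 pc2: +4 =12
r37=100101 pc3: +8 =20
r38=100110 pc3: +8 =28
r39=100111 pc4: +16 =44
r40=101000 pc2: +4 =48
r41=101001 pc3: +8 =56
r42=101010 pc3: +8 =64
r43=101011 pc4: +16 =80
r44=101100 pc3: +8 =88
r45=101101 pc4: +16 =104
r46=101110 pc4: +16 =120
r47=101111 pc5: +32 =152
r48=110000 pc2: +4 =156
r49=110001 pc3: +8 =164
r50=110010 pc3: +8 =172
r51=110011 pc4: +16 =188
r52=110100 pc3: +8 =196
r53=110101 pc4: +16 =212
r54=110110 pc4: +16 =228
r55=110111 pc5: +32 =260
r56=111000 pc3: +8 =268
r57=111001 pc4: +16 =284
r58=111010 pc4: +16 =300
r59=111011 pc5: +32 =332
r60=111100 pc4: +16 =348
r61=111101 pc5: +32 =380
r62=111110 pc5: +32 =412
r63=111111 pc6: +64 =476
r64=1000000 pc1: +2 =478
r65=1000001 pc2: +4 =482
r66=1000010 pc2: +4 =486
r67=1000011 pc3: +8 =494
r68=1000100 pc2: +4 =498
r69=1000101 pc3: +8 =506
r70=1000110 pc3: +8 =514
r71=1000111 pc4: +16 =530
r72=1001000 pc2: +4 =534
r73=1001001 pc3: +8 =542
r74=1001010 pc3: +8 =550
r75=1001011 pc4: +16 =566
r76=1001100 pc3: +8 =574
r77=1001101 pc4: +16 =590
r78=1001110 pc4: +16 =606
r79=1001111 pc5: +32 =638
r80=1010000 pc2: +4 =642
r81=1010001 pc3: +8 =650
r82=1010010 pc3: +8 =658
r83=1010011 pc4: +16 =674

Answer: 674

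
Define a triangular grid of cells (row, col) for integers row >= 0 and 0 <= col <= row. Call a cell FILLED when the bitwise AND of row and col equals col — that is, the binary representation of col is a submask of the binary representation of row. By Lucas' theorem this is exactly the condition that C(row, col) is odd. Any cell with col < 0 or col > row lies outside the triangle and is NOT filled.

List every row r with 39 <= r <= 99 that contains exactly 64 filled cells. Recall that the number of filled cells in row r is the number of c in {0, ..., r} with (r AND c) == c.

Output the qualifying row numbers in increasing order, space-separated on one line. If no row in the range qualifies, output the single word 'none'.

Answer: 63 95

Derivation:
Row r has 2^popcount(r) filled cells, so we need popcount(r) = log2(64) = 6.
Scan r = 39..99 and keep those with exactly 6 one-bits:
r=39=100111 popcount=4 -> skip
r=40=101000 popcount=2 -> skip
r=41=101001 popcount=3 -> skip
r=42=101010 popcount=3 -> skip
r=43=101011 popcount=4 -> skip
r=44=101100 popcount=3 -> skip
r=45=101101 popcount=4 -> skip
r=46=101110 popcount=4 -> skip
r=47=101111 popcount=5 -> skip
r=48=110000 popcount=2 -> skip
r=49=110001 popcount=3 -> skip
r=50=110010 popcount=3 -> skip
r=51=110011 popcount=4 -> skip
r=52=110100 popcount=3 -> skip
r=53=110101 popcount=4 -> skip
r=54=110110 popcount=4 -> skip
r=55=110111 popcount=5 -> skip
r=56=111000 popcount=3 -> skip
r=57=111001 popcount=4 -> skip
r=58=111010 popcount=4 -> skip
r=59=111011 popcount=5 -> skip
r=60=111100 popcount=4 -> skip
r=61=111101 popcount=5 -> skip
r=62=111110 popcount=5 -> skip
r=63=111111 popcount=6 -> KEEP
r=64=1000000 popcount=1 -> skip
r=65=1000001 popcount=2 -> skip
r=66=1000010 popcount=2 -> skip
r=67=1000011 popcount=3 -> skip
r=68=1000100 popcount=2 -> skip
r=69=1000101 popcount=3 -> skip
r=70=1000110 popcount=3 -> skip
r=71=1000111 popcount=4 -> skip
r=72=1001000 popcount=2 -> skip
r=73=1001001 popcount=3 -> skip
r=74=1001010 popcount=3 -> skip
r=75=1001011 popcount=4 -> skip
r=76=1001100 popcount=3 -> skip
r=77=1001101 popcount=4 -> skip
r=78=1001110 popcount=4 -> skip
r=79=1001111 popcount=5 -> skip
r=80=1010000 popcount=2 -> skip
r=81=1010001 popcount=3 -> skip
r=82=1010010 popcount=3 -> skip
r=83=1010011 popcount=4 -> skip
r=84=1010100 popcount=3 -> skip
r=85=1010101 popcount=4 -> skip
r=86=1010110 popcount=4 -> skip
r=87=1010111 popcount=5 -> skip
r=88=1011000 popcount=3 -> skip
r=89=1011001 popcount=4 -> skip
r=90=1011010 popcount=4 -> skip
r=91=1011011 popcount=5 -> skip
r=92=1011100 popcount=4 -> skip
r=93=1011101 popcount=5 -> skip
r=94=1011110 popcount=5 -> skip
r=95=1011111 popcount=6 -> KEEP
r=96=1100000 popcount=2 -> skip
r=97=1100001 popcount=3 -> skip
r=98=1100010 popcount=3 -> skip
r=99=1100011 popcount=4 -> skip
Kept rows: 63 95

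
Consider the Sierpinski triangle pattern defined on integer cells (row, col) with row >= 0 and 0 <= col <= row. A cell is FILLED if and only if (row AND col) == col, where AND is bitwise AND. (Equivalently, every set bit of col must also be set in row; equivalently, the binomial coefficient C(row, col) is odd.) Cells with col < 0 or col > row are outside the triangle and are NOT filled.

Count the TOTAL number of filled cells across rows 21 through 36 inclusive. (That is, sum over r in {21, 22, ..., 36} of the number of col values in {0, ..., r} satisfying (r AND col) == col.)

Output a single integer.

r21=10101 pc3: +8 =8
r22=10110 pc3: +8 =16
r23=10111 pc4: +16 =32
r24=11000 pc2: +4 =36
r25=11001 pc3: +8 =44
r26=11010 pc3: +8 =52
r27=11011 pc4: +16 =68
r28=11100 pc3: +8 =76
r29=11101 pc4: +16 =92
r30=11110 pc4: +16 =108
r31=11111 pc5: +32 =140
r32=100000 pc1: +2 =142
r33=100001 pc2: +4 =146
r34=100010 pc2: +4 =150
r35=100011 pc3: +8 =158
r36=100100 pc2: +4 =162

Answer: 162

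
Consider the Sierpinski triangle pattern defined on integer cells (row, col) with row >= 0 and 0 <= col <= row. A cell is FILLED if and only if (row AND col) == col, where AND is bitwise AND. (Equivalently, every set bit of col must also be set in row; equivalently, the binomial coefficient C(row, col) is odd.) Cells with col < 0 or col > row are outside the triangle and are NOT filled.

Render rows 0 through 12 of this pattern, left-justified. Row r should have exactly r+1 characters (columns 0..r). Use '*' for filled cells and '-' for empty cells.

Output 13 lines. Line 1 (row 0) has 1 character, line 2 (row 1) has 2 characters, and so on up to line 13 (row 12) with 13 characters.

Answer: *
**
*-*
****
*---*
**--**
*-*-*-*
********
*-------*
**------**
*-*-----*-*
****----****
*---*---*---*

Derivation:
r0=0: *
r1=1: **
r2=10: *-*
r3=11: ****
r4=100: *---*
r5=101: **--**
r6=110: *-*-*-*
r7=111: ********
r8=1000: *-------*
r9=1001: **------**
r10=1010: *-*-----*-*
r11=1011: ****----****
r12=1100: *---*---*---*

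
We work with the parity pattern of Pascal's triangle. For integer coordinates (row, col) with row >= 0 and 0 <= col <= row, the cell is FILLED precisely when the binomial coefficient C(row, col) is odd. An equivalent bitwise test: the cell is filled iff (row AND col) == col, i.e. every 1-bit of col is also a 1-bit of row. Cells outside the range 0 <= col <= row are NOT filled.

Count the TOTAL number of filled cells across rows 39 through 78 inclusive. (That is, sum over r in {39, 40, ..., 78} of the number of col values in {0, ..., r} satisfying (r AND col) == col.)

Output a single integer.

Answer: 578

Derivation:
r39=100111 pc4: +16 =16
r40=101000 pc2: +4 =20
r41=101001 pc3: +8 =28
r42=101010 pc3: +8 =36
r43=101011 pc4: +16 =52
r44=101100 pc3: +8 =60
r45=101101 pc4: +16 =76
r46=101110 pc4: +16 =92
r47=101111 pc5: +32 =124
r48=110000 pc2: +4 =128
r49=110001 pc3: +8 =136
r50=110010 pc3: +8 =144
r51=110011 pc4: +16 =160
r52=110100 pc3: +8 =168
r53=110101 pc4: +16 =184
r54=110110 pc4: +16 =200
r55=110111 pc5: +32 =232
r56=111000 pc3: +8 =240
r57=111001 pc4: +16 =256
r58=111010 pc4: +16 =272
r59=111011 pc5: +32 =304
r60=111100 pc4: +16 =320
r61=111101 pc5: +32 =352
r62=111110 pc5: +32 =384
r63=111111 pc6: +64 =448
r64=1000000 pc1: +2 =450
r65=1000001 pc2: +4 =454
r66=1000010 pc2: +4 =458
r67=1000011 pc3: +8 =466
r68=1000100 pc2: +4 =470
r69=1000101 pc3: +8 =478
r70=1000110 pc3: +8 =486
r71=1000111 pc4: +16 =502
r72=1001000 pc2: +4 =506
r73=1001001 pc3: +8 =514
r74=1001010 pc3: +8 =522
r75=1001011 pc4: +16 =538
r76=1001100 pc3: +8 =546
r77=1001101 pc4: +16 =562
r78=1001110 pc4: +16 =578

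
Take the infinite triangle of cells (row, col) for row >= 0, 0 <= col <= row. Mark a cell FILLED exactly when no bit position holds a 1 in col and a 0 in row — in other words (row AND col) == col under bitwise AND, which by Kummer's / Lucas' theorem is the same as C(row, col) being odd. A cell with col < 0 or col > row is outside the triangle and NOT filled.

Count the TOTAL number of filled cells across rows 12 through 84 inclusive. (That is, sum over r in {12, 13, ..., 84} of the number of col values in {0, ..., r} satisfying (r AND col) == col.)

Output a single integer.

r12=1100 pc2: +4 =4
r13=1101 pc3: +8 =12
r14=1110 pc3: +8 =20
r15=1111 pc4: +16 =36
r16=10000 pc1: +2 =38
r17=10001 pc2: +4 =42
r18=10010 pc2: +4 =46
r19=10011 pc3: +8 =54
r20=10100 pc2: +4 =58
r21=10101 pc3: +8 =66
r22=10110 pc3: +8 =74
r23=10111 pc4: +16 =90
r24=11000 pc2: +4 =94
r25=11001 pc3: +8 =102
r26=11010 pc3: +8 =110
r27=11011 pc4: +16 =126
r28=11100 pc3: +8 =134
r29=11101 pc4: +16 =150
r30=11110 pc4: +16 =166
r31=11111 pc5: +32 =198
r32=100000 pc1: +2 =200
r33=100001 pc2: +4 =204
r34=100010 pc2: +4 =208
r35=100011 pc3: +8 =216
r36=100100 pc2: +4 =220
r37=100101 pc3: +8 =228
r38=100110 pc3: +8 =236
r39=100111 pc4: +16 =252
r40=101000 pc2: +4 =256
r41=101001 pc3: +8 =264
r42=101010 pc3: +8 =272
r43=101011 pc4: +16 =288
r44=101100 pc3: +8 =296
r45=101101 pc4: +16 =312
r46=101110 pc4: +16 =328
r47=101111 pc5: +32 =360
r48=110000 pc2: +4 =364
r49=110001 pc3: +8 =372
r50=110010 pc3: +8 =380
r51=110011 pc4: +16 =396
r52=110100 pc3: +8 =404
r53=110101 pc4: +16 =420
r54=110110 pc4: +16 =436
r55=110111 pc5: +32 =468
r56=111000 pc3: +8 =476
r57=111001 pc4: +16 =492
r58=111010 pc4: +16 =508
r59=111011 pc5: +32 =540
r60=111100 pc4: +16 =556
r61=111101 pc5: +32 =588
r62=111110 pc5: +32 =620
r63=111111 pc6: +64 =684
r64=1000000 pc1: +2 =686
r65=1000001 pc2: +4 =690
r66=1000010 pc2: +4 =694
r67=1000011 pc3: +8 =702
r68=1000100 pc2: +4 =706
r69=1000101 pc3: +8 =714
r70=1000110 pc3: +8 =722
r71=1000111 pc4: +16 =738
r72=1001000 pc2: +4 =742
r73=1001001 pc3: +8 =750
r74=1001010 pc3: +8 =758
r75=1001011 pc4: +16 =774
r76=1001100 pc3: +8 =782
r77=1001101 pc4: +16 =798
r78=1001110 pc4: +16 =814
r79=1001111 pc5: +32 =846
r80=1010000 pc2: +4 =850
r81=1010001 pc3: +8 =858
r82=1010010 pc3: +8 =866
r83=1010011 pc4: +16 =882
r84=1010100 pc3: +8 =890

Answer: 890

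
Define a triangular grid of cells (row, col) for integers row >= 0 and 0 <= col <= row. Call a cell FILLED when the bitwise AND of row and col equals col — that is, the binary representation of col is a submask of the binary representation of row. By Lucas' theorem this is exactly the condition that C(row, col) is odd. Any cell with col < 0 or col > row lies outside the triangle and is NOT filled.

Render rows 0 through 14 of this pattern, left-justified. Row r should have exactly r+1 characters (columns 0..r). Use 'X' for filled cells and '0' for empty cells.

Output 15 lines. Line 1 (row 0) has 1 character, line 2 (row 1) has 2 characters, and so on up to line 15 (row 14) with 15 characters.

Answer: X
XX
X0X
XXXX
X000X
XX00XX
X0X0X0X
XXXXXXXX
X0000000X
XX000000XX
X0X00000X0X
XXXX0000XXXX
X000X000X000X
XX00XX00XX00XX
X0X0X0X0X0X0X0X

Derivation:
r0=0: X
r1=1: XX
r2=10: X0X
r3=11: XXXX
r4=100: X000X
r5=101: XX00XX
r6=110: X0X0X0X
r7=111: XXXXXXXX
r8=1000: X0000000X
r9=1001: XX000000XX
r10=1010: X0X00000X0X
r11=1011: XXXX0000XXXX
r12=1100: X000X000X000X
r13=1101: XX00XX00XX00XX
r14=1110: X0X0X0X0X0X0X0X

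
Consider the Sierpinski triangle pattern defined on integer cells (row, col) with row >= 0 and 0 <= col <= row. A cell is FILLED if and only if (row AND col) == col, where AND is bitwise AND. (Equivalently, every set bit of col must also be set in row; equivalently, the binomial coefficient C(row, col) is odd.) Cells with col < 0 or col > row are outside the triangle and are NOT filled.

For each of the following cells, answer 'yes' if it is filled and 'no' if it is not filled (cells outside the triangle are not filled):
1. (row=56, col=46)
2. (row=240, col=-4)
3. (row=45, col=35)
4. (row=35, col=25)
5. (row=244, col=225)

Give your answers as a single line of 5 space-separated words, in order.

(56,46): row=0b111000, col=0b101110, row AND col = 0b101000 = 40; 40 != 46 -> empty
(240,-4): col outside [0, 240] -> not filled
(45,35): row=0b101101, col=0b100011, row AND col = 0b100001 = 33; 33 != 35 -> empty
(35,25): row=0b100011, col=0b11001, row AND col = 0b1 = 1; 1 != 25 -> empty
(244,225): row=0b11110100, col=0b11100001, row AND col = 0b11100000 = 224; 224 != 225 -> empty

Answer: no no no no no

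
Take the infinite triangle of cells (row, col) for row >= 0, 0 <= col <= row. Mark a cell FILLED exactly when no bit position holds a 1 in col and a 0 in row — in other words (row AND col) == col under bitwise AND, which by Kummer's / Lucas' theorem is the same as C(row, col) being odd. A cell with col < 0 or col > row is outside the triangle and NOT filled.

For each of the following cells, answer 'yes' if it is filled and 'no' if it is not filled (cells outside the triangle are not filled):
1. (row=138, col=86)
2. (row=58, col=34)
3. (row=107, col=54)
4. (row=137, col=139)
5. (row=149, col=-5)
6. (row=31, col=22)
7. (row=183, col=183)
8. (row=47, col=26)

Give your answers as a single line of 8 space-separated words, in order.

Answer: no yes no no no yes yes no

Derivation:
(138,86): row=0b10001010, col=0b1010110, row AND col = 0b10 = 2; 2 != 86 -> empty
(58,34): row=0b111010, col=0b100010, row AND col = 0b100010 = 34; 34 == 34 -> filled
(107,54): row=0b1101011, col=0b110110, row AND col = 0b100010 = 34; 34 != 54 -> empty
(137,139): col outside [0, 137] -> not filled
(149,-5): col outside [0, 149] -> not filled
(31,22): row=0b11111, col=0b10110, row AND col = 0b10110 = 22; 22 == 22 -> filled
(183,183): row=0b10110111, col=0b10110111, row AND col = 0b10110111 = 183; 183 == 183 -> filled
(47,26): row=0b101111, col=0b11010, row AND col = 0b1010 = 10; 10 != 26 -> empty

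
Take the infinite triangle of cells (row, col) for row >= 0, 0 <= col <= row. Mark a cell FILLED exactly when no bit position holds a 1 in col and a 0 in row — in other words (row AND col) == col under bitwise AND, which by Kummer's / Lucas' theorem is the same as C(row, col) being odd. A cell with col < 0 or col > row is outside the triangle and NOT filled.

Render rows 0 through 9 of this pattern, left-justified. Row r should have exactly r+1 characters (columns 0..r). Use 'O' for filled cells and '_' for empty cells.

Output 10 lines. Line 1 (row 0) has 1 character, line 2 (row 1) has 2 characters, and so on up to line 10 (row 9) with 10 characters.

Answer: O
OO
O_O
OOOO
O___O
OO__OO
O_O_O_O
OOOOOOOO
O_______O
OO______OO

Derivation:
r0=0: O
r1=1: OO
r2=10: O_O
r3=11: OOOO
r4=100: O___O
r5=101: OO__OO
r6=110: O_O_O_O
r7=111: OOOOOOOO
r8=1000: O_______O
r9=1001: OO______OO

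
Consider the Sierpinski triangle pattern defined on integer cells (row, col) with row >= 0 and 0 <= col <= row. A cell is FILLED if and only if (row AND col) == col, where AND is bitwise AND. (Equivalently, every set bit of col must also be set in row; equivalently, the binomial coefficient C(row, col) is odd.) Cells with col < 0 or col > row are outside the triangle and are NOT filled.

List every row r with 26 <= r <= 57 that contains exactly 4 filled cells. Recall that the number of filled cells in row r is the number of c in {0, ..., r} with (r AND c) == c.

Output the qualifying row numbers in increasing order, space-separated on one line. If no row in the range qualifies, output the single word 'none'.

Answer: 33 34 36 40 48

Derivation:
Row r has 2^popcount(r) filled cells, so we need popcount(r) = log2(4) = 2.
Scan r = 26..57 and keep those with exactly 2 one-bits:
r=26=11010 popcount=3 -> skip
r=27=11011 popcount=4 -> skip
r=28=11100 popcount=3 -> skip
r=29=11101 popcount=4 -> skip
r=30=11110 popcount=4 -> skip
r=31=11111 popcount=5 -> skip
r=32=100000 popcount=1 -> skip
r=33=100001 popcount=2 -> KEEP
r=34=100010 popcount=2 -> KEEP
r=35=100011 popcount=3 -> skip
r=36=100100 popcount=2 -> KEEP
r=37=100101 popcount=3 -> skip
r=38=100110 popcount=3 -> skip
r=39=100111 popcount=4 -> skip
r=40=101000 popcount=2 -> KEEP
r=41=101001 popcount=3 -> skip
r=42=101010 popcount=3 -> skip
r=43=101011 popcount=4 -> skip
r=44=101100 popcount=3 -> skip
r=45=101101 popcount=4 -> skip
r=46=101110 popcount=4 -> skip
r=47=101111 popcount=5 -> skip
r=48=110000 popcount=2 -> KEEP
r=49=110001 popcount=3 -> skip
r=50=110010 popcount=3 -> skip
r=51=110011 popcount=4 -> skip
r=52=110100 popcount=3 -> skip
r=53=110101 popcount=4 -> skip
r=54=110110 popcount=4 -> skip
r=55=110111 popcount=5 -> skip
r=56=111000 popcount=3 -> skip
r=57=111001 popcount=4 -> skip
Kept rows: 33 34 36 40 48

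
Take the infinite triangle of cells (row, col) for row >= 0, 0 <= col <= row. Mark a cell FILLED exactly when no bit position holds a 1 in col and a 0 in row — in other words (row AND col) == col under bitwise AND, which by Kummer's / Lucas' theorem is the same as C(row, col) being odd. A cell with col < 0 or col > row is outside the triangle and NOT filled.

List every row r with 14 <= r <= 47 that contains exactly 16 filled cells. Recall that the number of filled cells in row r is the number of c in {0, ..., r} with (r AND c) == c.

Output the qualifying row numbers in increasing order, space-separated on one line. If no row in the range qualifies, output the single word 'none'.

Answer: 15 23 27 29 30 39 43 45 46

Derivation:
Row r has 2^popcount(r) filled cells, so we need popcount(r) = log2(16) = 4.
Scan r = 14..47 and keep those with exactly 4 one-bits:
r=14=1110 popcount=3 -> skip
r=15=1111 popcount=4 -> KEEP
r=16=10000 popcount=1 -> skip
r=17=10001 popcount=2 -> skip
r=18=10010 popcount=2 -> skip
r=19=10011 popcount=3 -> skip
r=20=10100 popcount=2 -> skip
r=21=10101 popcount=3 -> skip
r=22=10110 popcount=3 -> skip
r=23=10111 popcount=4 -> KEEP
r=24=11000 popcount=2 -> skip
r=25=11001 popcount=3 -> skip
r=26=11010 popcount=3 -> skip
r=27=11011 popcount=4 -> KEEP
r=28=11100 popcount=3 -> skip
r=29=11101 popcount=4 -> KEEP
r=30=11110 popcount=4 -> KEEP
r=31=11111 popcount=5 -> skip
r=32=100000 popcount=1 -> skip
r=33=100001 popcount=2 -> skip
r=34=100010 popcount=2 -> skip
r=35=100011 popcount=3 -> skip
r=36=100100 popcount=2 -> skip
r=37=100101 popcount=3 -> skip
r=38=100110 popcount=3 -> skip
r=39=100111 popcount=4 -> KEEP
r=40=101000 popcount=2 -> skip
r=41=101001 popcount=3 -> skip
r=42=101010 popcount=3 -> skip
r=43=101011 popcount=4 -> KEEP
r=44=101100 popcount=3 -> skip
r=45=101101 popcount=4 -> KEEP
r=46=101110 popcount=4 -> KEEP
r=47=101111 popcount=5 -> skip
Kept rows: 15 23 27 29 30 39 43 45 46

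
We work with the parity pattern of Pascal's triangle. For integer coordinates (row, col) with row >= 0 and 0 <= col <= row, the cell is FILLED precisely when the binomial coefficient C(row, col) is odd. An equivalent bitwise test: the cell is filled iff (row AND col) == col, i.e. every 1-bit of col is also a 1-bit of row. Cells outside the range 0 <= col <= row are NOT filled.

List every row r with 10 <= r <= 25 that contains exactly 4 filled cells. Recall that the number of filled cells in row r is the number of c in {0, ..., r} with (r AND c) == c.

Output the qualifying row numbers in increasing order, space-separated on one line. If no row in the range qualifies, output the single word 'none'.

Row r has 2^popcount(r) filled cells, so we need popcount(r) = log2(4) = 2.
Scan r = 10..25 and keep those with exactly 2 one-bits:
r=10=1010 popcount=2 -> KEEP
r=11=1011 popcount=3 -> skip
r=12=1100 popcount=2 -> KEEP
r=13=1101 popcount=3 -> skip
r=14=1110 popcount=3 -> skip
r=15=1111 popcount=4 -> skip
r=16=10000 popcount=1 -> skip
r=17=10001 popcount=2 -> KEEP
r=18=10010 popcount=2 -> KEEP
r=19=10011 popcount=3 -> skip
r=20=10100 popcount=2 -> KEEP
r=21=10101 popcount=3 -> skip
r=22=10110 popcount=3 -> skip
r=23=10111 popcount=4 -> skip
r=24=11000 popcount=2 -> KEEP
r=25=11001 popcount=3 -> skip
Kept rows: 10 12 17 18 20 24

Answer: 10 12 17 18 20 24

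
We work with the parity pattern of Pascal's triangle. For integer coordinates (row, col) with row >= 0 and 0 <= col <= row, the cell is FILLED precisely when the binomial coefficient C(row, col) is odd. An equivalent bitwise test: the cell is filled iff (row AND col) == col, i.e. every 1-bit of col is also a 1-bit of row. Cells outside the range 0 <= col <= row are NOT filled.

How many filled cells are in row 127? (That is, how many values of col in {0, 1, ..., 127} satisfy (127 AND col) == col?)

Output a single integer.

Answer: 128

Derivation:
127 in binary = 1111111
popcount(127) = number of 1-bits in 1111111 = 7
A col c satisfies (127 AND c) == c iff every set bit of c is also set in 127; each of the 7 set bits of 127 can independently be on or off in c.
count = 2^7 = 128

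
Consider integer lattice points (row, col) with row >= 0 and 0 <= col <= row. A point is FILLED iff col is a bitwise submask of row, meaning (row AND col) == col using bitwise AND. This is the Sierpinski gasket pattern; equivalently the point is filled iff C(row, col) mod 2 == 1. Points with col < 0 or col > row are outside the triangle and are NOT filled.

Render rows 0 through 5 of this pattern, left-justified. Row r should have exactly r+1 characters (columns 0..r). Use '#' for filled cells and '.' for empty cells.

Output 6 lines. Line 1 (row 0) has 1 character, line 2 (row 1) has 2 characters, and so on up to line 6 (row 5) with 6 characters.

r0=0: #
r1=1: ##
r2=10: #.#
r3=11: ####
r4=100: #...#
r5=101: ##..##

Answer: #
##
#.#
####
#...#
##..##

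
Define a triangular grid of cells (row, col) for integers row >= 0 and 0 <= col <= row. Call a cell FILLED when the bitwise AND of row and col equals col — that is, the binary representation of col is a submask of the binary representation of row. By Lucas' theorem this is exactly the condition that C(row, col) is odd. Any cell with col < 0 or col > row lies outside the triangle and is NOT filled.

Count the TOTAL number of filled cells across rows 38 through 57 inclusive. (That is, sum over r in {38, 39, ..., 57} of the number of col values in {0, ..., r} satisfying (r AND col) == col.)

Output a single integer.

r38=100110 pc3: +8 =8
r39=100111 pc4: +16 =24
r40=101000 pc2: +4 =28
r41=101001 pc3: +8 =36
r42=101010 pc3: +8 =44
r43=101011 pc4: +16 =60
r44=101100 pc3: +8 =68
r45=101101 pc4: +16 =84
r46=101110 pc4: +16 =100
r47=101111 pc5: +32 =132
r48=110000 pc2: +4 =136
r49=110001 pc3: +8 =144
r50=110010 pc3: +8 =152
r51=110011 pc4: +16 =168
r52=110100 pc3: +8 =176
r53=110101 pc4: +16 =192
r54=110110 pc4: +16 =208
r55=110111 pc5: +32 =240
r56=111000 pc3: +8 =248
r57=111001 pc4: +16 =264

Answer: 264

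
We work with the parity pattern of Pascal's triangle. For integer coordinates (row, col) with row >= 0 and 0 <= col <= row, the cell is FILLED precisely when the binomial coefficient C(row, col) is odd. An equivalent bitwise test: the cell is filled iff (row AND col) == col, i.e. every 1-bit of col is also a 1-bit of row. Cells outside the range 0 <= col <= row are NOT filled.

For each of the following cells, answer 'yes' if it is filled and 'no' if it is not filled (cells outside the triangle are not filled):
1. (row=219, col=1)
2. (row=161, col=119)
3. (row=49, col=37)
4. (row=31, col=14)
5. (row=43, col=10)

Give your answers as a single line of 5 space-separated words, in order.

(219,1): row=0b11011011, col=0b1, row AND col = 0b1 = 1; 1 == 1 -> filled
(161,119): row=0b10100001, col=0b1110111, row AND col = 0b100001 = 33; 33 != 119 -> empty
(49,37): row=0b110001, col=0b100101, row AND col = 0b100001 = 33; 33 != 37 -> empty
(31,14): row=0b11111, col=0b1110, row AND col = 0b1110 = 14; 14 == 14 -> filled
(43,10): row=0b101011, col=0b1010, row AND col = 0b1010 = 10; 10 == 10 -> filled

Answer: yes no no yes yes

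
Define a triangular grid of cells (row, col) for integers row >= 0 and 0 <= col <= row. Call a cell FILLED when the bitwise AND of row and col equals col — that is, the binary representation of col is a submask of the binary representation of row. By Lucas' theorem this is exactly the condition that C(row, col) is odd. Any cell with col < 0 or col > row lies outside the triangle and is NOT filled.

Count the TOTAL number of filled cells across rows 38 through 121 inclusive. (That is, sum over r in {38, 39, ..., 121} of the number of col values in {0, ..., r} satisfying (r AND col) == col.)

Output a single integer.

r38=100110 pc3: +8 =8
r39=100111 pc4: +16 =24
r40=101000 pc2: +4 =28
r41=101001 pc3: +8 =36
r42=101010 pc3: +8 =44
r43=101011 pc4: +16 =60
r44=101100 pc3: +8 =68
r45=101101 pc4: +16 =84
r46=101110 pc4: +16 =100
r47=101111 pc5: +32 =132
r48=110000 pc2: +4 =136
r49=110001 pc3: +8 =144
r50=110010 pc3: +8 =152
r51=110011 pc4: +16 =168
r52=110100 pc3: +8 =176
r53=110101 pc4: +16 =192
r54=110110 pc4: +16 =208
r55=110111 pc5: +32 =240
r56=111000 pc3: +8 =248
r57=111001 pc4: +16 =264
r58=111010 pc4: +16 =280
r59=111011 pc5: +32 =312
r60=111100 pc4: +16 =328
r61=111101 pc5: +32 =360
r62=111110 pc5: +32 =392
r63=111111 pc6: +64 =456
r64=1000000 pc1: +2 =458
r65=1000001 pc2: +4 =462
r66=1000010 pc2: +4 =466
r67=1000011 pc3: +8 =474
r68=1000100 pc2: +4 =478
r69=1000101 pc3: +8 =486
r70=1000110 pc3: +8 =494
r71=1000111 pc4: +16 =510
r72=1001000 pc2: +4 =514
r73=1001001 pc3: +8 =522
r74=1001010 pc3: +8 =530
r75=1001011 pc4: +16 =546
r76=1001100 pc3: +8 =554
r77=1001101 pc4: +16 =570
r78=1001110 pc4: +16 =586
r79=1001111 pc5: +32 =618
r80=1010000 pc2: +4 =622
r81=1010001 pc3: +8 =630
r82=1010010 pc3: +8 =638
r83=1010011 pc4: +16 =654
r84=1010100 pc3: +8 =662
r85=1010101 pc4: +16 =678
r86=1010110 pc4: +16 =694
r87=1010111 pc5: +32 =726
r88=1011000 pc3: +8 =734
r89=1011001 pc4: +16 =750
r90=1011010 pc4: +16 =766
r91=1011011 pc5: +32 =798
r92=1011100 pc4: +16 =814
r93=1011101 pc5: +32 =846
r94=1011110 pc5: +32 =878
r95=1011111 pc6: +64 =942
r96=1100000 pc2: +4 =946
r97=1100001 pc3: +8 =954
r98=1100010 pc3: +8 =962
r99=1100011 pc4: +16 =978
r100=1100100 pc3: +8 =986
r101=1100101 pc4: +16 =1002
r102=1100110 pc4: +16 =1018
r103=1100111 pc5: +32 =1050
r104=1101000 pc3: +8 =1058
r105=1101001 pc4: +16 =1074
r106=1101010 pc4: +16 =1090
r107=1101011 pc5: +32 =1122
r108=1101100 pc4: +16 =1138
r109=1101101 pc5: +32 =1170
r110=1101110 pc5: +32 =1202
r111=1101111 pc6: +64 =1266
r112=1110000 pc3: +8 =1274
r113=1110001 pc4: +16 =1290
r114=1110010 pc4: +16 =1306
r115=1110011 pc5: +32 =1338
r116=1110100 pc4: +16 =1354
r117=1110101 pc5: +32 =1386
r118=1110110 pc5: +32 =1418
r119=1110111 pc6: +64 =1482
r120=1111000 pc4: +16 =1498
r121=1111001 pc5: +32 =1530

Answer: 1530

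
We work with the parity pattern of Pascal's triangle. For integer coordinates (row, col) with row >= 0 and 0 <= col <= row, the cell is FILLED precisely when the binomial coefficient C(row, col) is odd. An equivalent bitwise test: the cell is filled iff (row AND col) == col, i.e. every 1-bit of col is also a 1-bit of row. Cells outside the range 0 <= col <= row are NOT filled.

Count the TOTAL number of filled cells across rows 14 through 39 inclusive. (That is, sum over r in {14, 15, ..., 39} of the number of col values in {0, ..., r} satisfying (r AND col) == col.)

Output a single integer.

r14=1110 pc3: +8 =8
r15=1111 pc4: +16 =24
r16=10000 pc1: +2 =26
r17=10001 pc2: +4 =30
r18=10010 pc2: +4 =34
r19=10011 pc3: +8 =42
r20=10100 pc2: +4 =46
r21=10101 pc3: +8 =54
r22=10110 pc3: +8 =62
r23=10111 pc4: +16 =78
r24=11000 pc2: +4 =82
r25=11001 pc3: +8 =90
r26=11010 pc3: +8 =98
r27=11011 pc4: +16 =114
r28=11100 pc3: +8 =122
r29=11101 pc4: +16 =138
r30=11110 pc4: +16 =154
r31=11111 pc5: +32 =186
r32=100000 pc1: +2 =188
r33=100001 pc2: +4 =192
r34=100010 pc2: +4 =196
r35=100011 pc3: +8 =204
r36=100100 pc2: +4 =208
r37=100101 pc3: +8 =216
r38=100110 pc3: +8 =224
r39=100111 pc4: +16 =240

Answer: 240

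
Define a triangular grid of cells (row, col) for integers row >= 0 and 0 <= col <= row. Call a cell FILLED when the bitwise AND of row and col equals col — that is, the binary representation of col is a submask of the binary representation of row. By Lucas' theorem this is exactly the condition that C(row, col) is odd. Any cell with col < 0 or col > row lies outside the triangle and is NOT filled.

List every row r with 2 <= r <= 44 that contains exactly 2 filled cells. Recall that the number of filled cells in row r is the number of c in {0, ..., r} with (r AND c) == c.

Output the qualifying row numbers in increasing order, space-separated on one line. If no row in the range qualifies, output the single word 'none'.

Answer: 2 4 8 16 32

Derivation:
Row r has 2^popcount(r) filled cells, so we need popcount(r) = log2(2) = 1.
Scan r = 2..44 and keep those with exactly 1 one-bits:
r=2=10 popcount=1 -> KEEP
r=3=11 popcount=2 -> skip
r=4=100 popcount=1 -> KEEP
r=5=101 popcount=2 -> skip
r=6=110 popcount=2 -> skip
r=7=111 popcount=3 -> skip
r=8=1000 popcount=1 -> KEEP
r=9=1001 popcount=2 -> skip
r=10=1010 popcount=2 -> skip
r=11=1011 popcount=3 -> skip
r=12=1100 popcount=2 -> skip
r=13=1101 popcount=3 -> skip
r=14=1110 popcount=3 -> skip
r=15=1111 popcount=4 -> skip
r=16=10000 popcount=1 -> KEEP
r=17=10001 popcount=2 -> skip
r=18=10010 popcount=2 -> skip
r=19=10011 popcount=3 -> skip
r=20=10100 popcount=2 -> skip
r=21=10101 popcount=3 -> skip
r=22=10110 popcount=3 -> skip
r=23=10111 popcount=4 -> skip
r=24=11000 popcount=2 -> skip
r=25=11001 popcount=3 -> skip
r=26=11010 popcount=3 -> skip
r=27=11011 popcount=4 -> skip
r=28=11100 popcount=3 -> skip
r=29=11101 popcount=4 -> skip
r=30=11110 popcount=4 -> skip
r=31=11111 popcount=5 -> skip
r=32=100000 popcount=1 -> KEEP
r=33=100001 popcount=2 -> skip
r=34=100010 popcount=2 -> skip
r=35=100011 popcount=3 -> skip
r=36=100100 popcount=2 -> skip
r=37=100101 popcount=3 -> skip
r=38=100110 popcount=3 -> skip
r=39=100111 popcount=4 -> skip
r=40=101000 popcount=2 -> skip
r=41=101001 popcount=3 -> skip
r=42=101010 popcount=3 -> skip
r=43=101011 popcount=4 -> skip
r=44=101100 popcount=3 -> skip
Kept rows: 2 4 8 16 32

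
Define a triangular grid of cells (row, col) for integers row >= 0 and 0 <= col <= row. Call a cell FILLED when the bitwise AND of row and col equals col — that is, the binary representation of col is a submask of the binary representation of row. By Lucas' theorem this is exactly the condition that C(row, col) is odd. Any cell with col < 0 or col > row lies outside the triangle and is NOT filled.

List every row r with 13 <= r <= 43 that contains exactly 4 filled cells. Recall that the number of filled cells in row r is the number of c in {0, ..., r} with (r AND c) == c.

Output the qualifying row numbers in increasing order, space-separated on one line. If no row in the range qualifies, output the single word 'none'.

Answer: 17 18 20 24 33 34 36 40

Derivation:
Row r has 2^popcount(r) filled cells, so we need popcount(r) = log2(4) = 2.
Scan r = 13..43 and keep those with exactly 2 one-bits:
r=13=1101 popcount=3 -> skip
r=14=1110 popcount=3 -> skip
r=15=1111 popcount=4 -> skip
r=16=10000 popcount=1 -> skip
r=17=10001 popcount=2 -> KEEP
r=18=10010 popcount=2 -> KEEP
r=19=10011 popcount=3 -> skip
r=20=10100 popcount=2 -> KEEP
r=21=10101 popcount=3 -> skip
r=22=10110 popcount=3 -> skip
r=23=10111 popcount=4 -> skip
r=24=11000 popcount=2 -> KEEP
r=25=11001 popcount=3 -> skip
r=26=11010 popcount=3 -> skip
r=27=11011 popcount=4 -> skip
r=28=11100 popcount=3 -> skip
r=29=11101 popcount=4 -> skip
r=30=11110 popcount=4 -> skip
r=31=11111 popcount=5 -> skip
r=32=100000 popcount=1 -> skip
r=33=100001 popcount=2 -> KEEP
r=34=100010 popcount=2 -> KEEP
r=35=100011 popcount=3 -> skip
r=36=100100 popcount=2 -> KEEP
r=37=100101 popcount=3 -> skip
r=38=100110 popcount=3 -> skip
r=39=100111 popcount=4 -> skip
r=40=101000 popcount=2 -> KEEP
r=41=101001 popcount=3 -> skip
r=42=101010 popcount=3 -> skip
r=43=101011 popcount=4 -> skip
Kept rows: 17 18 20 24 33 34 36 40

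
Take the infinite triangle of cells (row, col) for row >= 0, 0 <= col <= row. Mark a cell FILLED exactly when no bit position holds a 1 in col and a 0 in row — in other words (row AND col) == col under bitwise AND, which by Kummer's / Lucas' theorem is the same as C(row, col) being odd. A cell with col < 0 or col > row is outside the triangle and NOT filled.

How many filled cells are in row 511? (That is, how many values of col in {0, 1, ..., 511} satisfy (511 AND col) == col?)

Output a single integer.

Answer: 512

Derivation:
511 in binary = 111111111
popcount(511) = number of 1-bits in 111111111 = 9
A col c satisfies (511 AND c) == c iff every set bit of c is also set in 511; each of the 9 set bits of 511 can independently be on or off in c.
count = 2^9 = 512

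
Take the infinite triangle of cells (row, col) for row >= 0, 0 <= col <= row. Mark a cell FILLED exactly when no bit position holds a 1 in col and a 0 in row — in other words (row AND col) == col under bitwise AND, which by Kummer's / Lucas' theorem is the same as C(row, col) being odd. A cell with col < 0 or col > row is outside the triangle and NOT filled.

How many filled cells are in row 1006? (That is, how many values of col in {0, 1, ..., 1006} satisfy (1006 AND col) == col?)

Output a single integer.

Answer: 256

Derivation:
1006 in binary = 1111101110
popcount(1006) = number of 1-bits in 1111101110 = 8
A col c satisfies (1006 AND c) == c iff every set bit of c is also set in 1006; each of the 8 set bits of 1006 can independently be on or off in c.
count = 2^8 = 256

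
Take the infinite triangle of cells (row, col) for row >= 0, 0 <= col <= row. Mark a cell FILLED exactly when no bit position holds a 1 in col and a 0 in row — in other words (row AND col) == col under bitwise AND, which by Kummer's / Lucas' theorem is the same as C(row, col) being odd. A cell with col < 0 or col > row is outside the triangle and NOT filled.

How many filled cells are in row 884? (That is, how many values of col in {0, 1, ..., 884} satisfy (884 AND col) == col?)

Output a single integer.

884 in binary = 1101110100
popcount(884) = number of 1-bits in 1101110100 = 6
A col c satisfies (884 AND c) == c iff every set bit of c is also set in 884; each of the 6 set bits of 884 can independently be on or off in c.
count = 2^6 = 64

Answer: 64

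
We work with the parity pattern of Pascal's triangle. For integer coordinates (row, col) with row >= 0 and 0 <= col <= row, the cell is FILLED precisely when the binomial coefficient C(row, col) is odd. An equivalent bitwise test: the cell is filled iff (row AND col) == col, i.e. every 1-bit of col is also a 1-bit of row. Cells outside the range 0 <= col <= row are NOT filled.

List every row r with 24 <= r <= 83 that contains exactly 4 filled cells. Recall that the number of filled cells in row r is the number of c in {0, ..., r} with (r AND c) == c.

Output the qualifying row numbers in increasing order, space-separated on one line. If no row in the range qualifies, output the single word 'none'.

Answer: 24 33 34 36 40 48 65 66 68 72 80

Derivation:
Row r has 2^popcount(r) filled cells, so we need popcount(r) = log2(4) = 2.
Scan r = 24..83 and keep those with exactly 2 one-bits:
r=24=11000 popcount=2 -> KEEP
r=25=11001 popcount=3 -> skip
r=26=11010 popcount=3 -> skip
r=27=11011 popcount=4 -> skip
r=28=11100 popcount=3 -> skip
r=29=11101 popcount=4 -> skip
r=30=11110 popcount=4 -> skip
r=31=11111 popcount=5 -> skip
r=32=100000 popcount=1 -> skip
r=33=100001 popcount=2 -> KEEP
r=34=100010 popcount=2 -> KEEP
r=35=100011 popcount=3 -> skip
r=36=100100 popcount=2 -> KEEP
r=37=100101 popcount=3 -> skip
r=38=100110 popcount=3 -> skip
r=39=100111 popcount=4 -> skip
r=40=101000 popcount=2 -> KEEP
r=41=101001 popcount=3 -> skip
r=42=101010 popcount=3 -> skip
r=43=101011 popcount=4 -> skip
r=44=101100 popcount=3 -> skip
r=45=101101 popcount=4 -> skip
r=46=101110 popcount=4 -> skip
r=47=101111 popcount=5 -> skip
r=48=110000 popcount=2 -> KEEP
r=49=110001 popcount=3 -> skip
r=50=110010 popcount=3 -> skip
r=51=110011 popcount=4 -> skip
r=52=110100 popcount=3 -> skip
r=53=110101 popcount=4 -> skip
r=54=110110 popcount=4 -> skip
r=55=110111 popcount=5 -> skip
r=56=111000 popcount=3 -> skip
r=57=111001 popcount=4 -> skip
r=58=111010 popcount=4 -> skip
r=59=111011 popcount=5 -> skip
r=60=111100 popcount=4 -> skip
r=61=111101 popcount=5 -> skip
r=62=111110 popcount=5 -> skip
r=63=111111 popcount=6 -> skip
r=64=1000000 popcount=1 -> skip
r=65=1000001 popcount=2 -> KEEP
r=66=1000010 popcount=2 -> KEEP
r=67=1000011 popcount=3 -> skip
r=68=1000100 popcount=2 -> KEEP
r=69=1000101 popcount=3 -> skip
r=70=1000110 popcount=3 -> skip
r=71=1000111 popcount=4 -> skip
r=72=1001000 popcount=2 -> KEEP
r=73=1001001 popcount=3 -> skip
r=74=1001010 popcount=3 -> skip
r=75=1001011 popcount=4 -> skip
r=76=1001100 popcount=3 -> skip
r=77=1001101 popcount=4 -> skip
r=78=1001110 popcount=4 -> skip
r=79=1001111 popcount=5 -> skip
r=80=1010000 popcount=2 -> KEEP
r=81=1010001 popcount=3 -> skip
r=82=1010010 popcount=3 -> skip
r=83=1010011 popcount=4 -> skip
Kept rows: 24 33 34 36 40 48 65 66 68 72 80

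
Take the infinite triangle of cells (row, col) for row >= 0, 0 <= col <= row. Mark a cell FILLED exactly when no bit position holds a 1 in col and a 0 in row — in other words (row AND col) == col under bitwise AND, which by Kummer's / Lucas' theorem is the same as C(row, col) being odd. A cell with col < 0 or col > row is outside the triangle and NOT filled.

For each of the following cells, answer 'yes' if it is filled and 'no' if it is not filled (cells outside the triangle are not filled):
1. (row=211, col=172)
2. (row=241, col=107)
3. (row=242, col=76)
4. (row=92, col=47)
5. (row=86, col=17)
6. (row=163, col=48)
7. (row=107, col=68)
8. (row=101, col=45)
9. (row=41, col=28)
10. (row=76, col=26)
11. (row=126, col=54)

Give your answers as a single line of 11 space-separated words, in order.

(211,172): row=0b11010011, col=0b10101100, row AND col = 0b10000000 = 128; 128 != 172 -> empty
(241,107): row=0b11110001, col=0b1101011, row AND col = 0b1100001 = 97; 97 != 107 -> empty
(242,76): row=0b11110010, col=0b1001100, row AND col = 0b1000000 = 64; 64 != 76 -> empty
(92,47): row=0b1011100, col=0b101111, row AND col = 0b1100 = 12; 12 != 47 -> empty
(86,17): row=0b1010110, col=0b10001, row AND col = 0b10000 = 16; 16 != 17 -> empty
(163,48): row=0b10100011, col=0b110000, row AND col = 0b100000 = 32; 32 != 48 -> empty
(107,68): row=0b1101011, col=0b1000100, row AND col = 0b1000000 = 64; 64 != 68 -> empty
(101,45): row=0b1100101, col=0b101101, row AND col = 0b100101 = 37; 37 != 45 -> empty
(41,28): row=0b101001, col=0b11100, row AND col = 0b1000 = 8; 8 != 28 -> empty
(76,26): row=0b1001100, col=0b11010, row AND col = 0b1000 = 8; 8 != 26 -> empty
(126,54): row=0b1111110, col=0b110110, row AND col = 0b110110 = 54; 54 == 54 -> filled

Answer: no no no no no no no no no no yes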